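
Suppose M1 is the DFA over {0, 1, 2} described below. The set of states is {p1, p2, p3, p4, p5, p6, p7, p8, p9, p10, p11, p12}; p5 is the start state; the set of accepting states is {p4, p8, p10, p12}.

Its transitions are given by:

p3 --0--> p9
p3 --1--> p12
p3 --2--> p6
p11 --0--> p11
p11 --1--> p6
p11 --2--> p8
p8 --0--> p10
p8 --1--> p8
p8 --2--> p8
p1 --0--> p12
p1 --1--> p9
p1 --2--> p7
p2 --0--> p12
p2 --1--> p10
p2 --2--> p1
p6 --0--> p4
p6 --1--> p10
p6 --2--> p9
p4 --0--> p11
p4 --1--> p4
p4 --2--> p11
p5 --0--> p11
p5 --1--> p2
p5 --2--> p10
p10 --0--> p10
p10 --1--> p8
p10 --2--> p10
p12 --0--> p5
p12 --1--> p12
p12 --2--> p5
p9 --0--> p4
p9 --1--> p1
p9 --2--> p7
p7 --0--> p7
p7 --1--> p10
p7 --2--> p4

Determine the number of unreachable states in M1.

No path from p5 leads to p3; the other 11 states are all reachable.

1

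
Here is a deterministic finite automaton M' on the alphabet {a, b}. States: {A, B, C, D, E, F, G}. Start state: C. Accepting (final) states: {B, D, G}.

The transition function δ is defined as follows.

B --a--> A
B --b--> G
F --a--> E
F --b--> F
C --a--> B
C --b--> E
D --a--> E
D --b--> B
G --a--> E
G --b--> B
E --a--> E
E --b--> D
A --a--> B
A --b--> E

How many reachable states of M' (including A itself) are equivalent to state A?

2

First remove the unreachable states {F}; 6 states remain.
P0 = {B,D,G} | {A,C,E}.
Split {A,C,E} by δ(·,a) → {A,C} and {E}.
Split {B,D,G} by δ(·,a) → {D,G} and {B}.
The partition is now stable with 4 blocks: {D,G} | {A,C} | {E} | {B}.
The equivalence class containing A is {A,C}, of size 2.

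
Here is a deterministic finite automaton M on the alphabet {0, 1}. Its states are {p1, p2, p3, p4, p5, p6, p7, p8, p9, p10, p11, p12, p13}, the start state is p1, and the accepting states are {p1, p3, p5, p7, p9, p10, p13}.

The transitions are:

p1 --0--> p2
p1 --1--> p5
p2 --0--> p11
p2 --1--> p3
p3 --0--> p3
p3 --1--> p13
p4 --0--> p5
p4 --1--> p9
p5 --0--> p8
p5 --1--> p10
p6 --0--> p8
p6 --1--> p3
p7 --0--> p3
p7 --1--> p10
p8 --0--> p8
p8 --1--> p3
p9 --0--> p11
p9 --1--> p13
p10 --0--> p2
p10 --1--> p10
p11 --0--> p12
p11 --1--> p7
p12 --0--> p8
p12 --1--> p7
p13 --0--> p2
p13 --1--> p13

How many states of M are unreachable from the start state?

Starting at p1 and following transitions, the reachable set is {p1, p2, p3, p5, p7, p8, p10, p11, p12, p13}. That leaves p4, p6, p9 unreachable — 3 in total.

3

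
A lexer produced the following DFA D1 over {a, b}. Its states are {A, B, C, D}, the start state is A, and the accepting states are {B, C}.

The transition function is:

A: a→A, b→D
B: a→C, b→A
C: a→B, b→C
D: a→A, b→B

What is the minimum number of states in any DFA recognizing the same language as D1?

Start with accepting vs non-accepting: {B,C} | {A,D}.
Refine {B,C} on symbol b: members go to different blocks, giving {B} and {C}.
On input b, block {A,D} splits into {A} and {D}.
Stable partition: {B} | {A} | {C} | {D} — 4 equivalence classes.

4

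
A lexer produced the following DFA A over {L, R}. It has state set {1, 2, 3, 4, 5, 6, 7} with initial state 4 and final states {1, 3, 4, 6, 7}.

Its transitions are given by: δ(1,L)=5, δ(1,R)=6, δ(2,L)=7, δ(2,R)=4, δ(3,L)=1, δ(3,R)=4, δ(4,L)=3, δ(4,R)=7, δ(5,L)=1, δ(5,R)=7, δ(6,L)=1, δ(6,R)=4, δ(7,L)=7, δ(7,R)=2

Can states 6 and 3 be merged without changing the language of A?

All states are reachable from the start state.
P0 = {1,3,4,6,7} | {2,5}.
Refine {1,3,4,6,7} on symbol L: members go to different blocks, giving {3,4,6,7} and {1}.
On input L, block {3,4,6,7} splits into {3,6} and {4,7}.
On input L, block {2,5} splits into {2} and {5}.
Split {4,7} by δ(·,L) → {4} and {7}.
Stable partition: {3,6} | {2} | {1} | {4} | {5} | {7} — 6 equivalence classes.
6 and 3 lie in the same block of the stable partition, so they are equivalent — no string distinguishes them.

Yes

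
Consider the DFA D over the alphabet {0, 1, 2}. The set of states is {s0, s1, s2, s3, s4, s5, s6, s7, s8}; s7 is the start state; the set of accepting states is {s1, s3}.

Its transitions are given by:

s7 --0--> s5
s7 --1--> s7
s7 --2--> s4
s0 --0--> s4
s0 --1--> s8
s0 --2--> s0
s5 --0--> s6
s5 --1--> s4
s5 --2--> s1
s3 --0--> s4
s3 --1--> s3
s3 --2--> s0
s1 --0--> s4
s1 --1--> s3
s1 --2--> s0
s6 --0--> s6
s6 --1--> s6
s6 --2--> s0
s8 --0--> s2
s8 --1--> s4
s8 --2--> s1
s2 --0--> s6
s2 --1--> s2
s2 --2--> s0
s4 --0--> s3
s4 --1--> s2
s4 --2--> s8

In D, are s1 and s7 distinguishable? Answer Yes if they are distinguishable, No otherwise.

Start with accepting vs non-accepting: {s1,s3} | {s0,s2,s4,s5,s6,s7,s8}.
Refine {s0,s2,s4,s5,s6,s7,s8} on symbol 0: members go to different blocks, giving {s0,s2,s5,s6,s7,s8} and {s4}.
Split {s0,s2,s5,s6,s7,s8} by δ(·,0) → {s2,s5,s6,s7,s8} and {s0}.
Refine {s2,s5,s6,s7,s8} on symbol 1: members go to different blocks, giving {s2,s6,s7} and {s5,s8}.
On input 0, block {s2,s6,s7} splits into {s2,s6} and {s7}.
The partition is now stable with 6 blocks: {s1,s3} | {s2,s6} | {s4} | {s0} | {s5,s8} | {s7}.
s1 and s7 end up in different blocks, so they are distinguishable. For instance, the string 'ε' is accepted from only s1.

Yes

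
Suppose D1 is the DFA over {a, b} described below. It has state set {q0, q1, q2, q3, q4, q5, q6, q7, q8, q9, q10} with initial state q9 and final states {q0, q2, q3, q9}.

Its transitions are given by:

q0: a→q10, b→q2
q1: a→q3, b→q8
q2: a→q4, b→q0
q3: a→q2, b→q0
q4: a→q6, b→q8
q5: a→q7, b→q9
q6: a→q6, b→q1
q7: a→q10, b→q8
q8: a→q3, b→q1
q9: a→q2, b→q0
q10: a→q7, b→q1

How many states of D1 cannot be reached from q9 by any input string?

1

Starting at q9 and following transitions, the reachable set is {q0, q1, q2, q3, q4, q6, q7, q8, q9, q10}. That leaves q5 unreachable — 1 in total.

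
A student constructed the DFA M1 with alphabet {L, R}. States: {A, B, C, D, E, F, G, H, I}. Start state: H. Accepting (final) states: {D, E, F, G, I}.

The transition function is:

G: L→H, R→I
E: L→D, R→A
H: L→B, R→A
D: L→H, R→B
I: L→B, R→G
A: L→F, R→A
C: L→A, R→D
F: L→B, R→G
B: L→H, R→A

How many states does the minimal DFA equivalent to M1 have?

3

Reachable states from the start: {A,B,F,G,H,I}. Unreachable: {C,D,E} — drop them.
Initial partition by acceptance: {F,G,I} | {A,B,H}.
Split {A,B,H} by δ(·,L) → {B,H} and {A}.
No further refinement is possible. Final partition (3 blocks): {F,G,I} | {B,H} | {A}.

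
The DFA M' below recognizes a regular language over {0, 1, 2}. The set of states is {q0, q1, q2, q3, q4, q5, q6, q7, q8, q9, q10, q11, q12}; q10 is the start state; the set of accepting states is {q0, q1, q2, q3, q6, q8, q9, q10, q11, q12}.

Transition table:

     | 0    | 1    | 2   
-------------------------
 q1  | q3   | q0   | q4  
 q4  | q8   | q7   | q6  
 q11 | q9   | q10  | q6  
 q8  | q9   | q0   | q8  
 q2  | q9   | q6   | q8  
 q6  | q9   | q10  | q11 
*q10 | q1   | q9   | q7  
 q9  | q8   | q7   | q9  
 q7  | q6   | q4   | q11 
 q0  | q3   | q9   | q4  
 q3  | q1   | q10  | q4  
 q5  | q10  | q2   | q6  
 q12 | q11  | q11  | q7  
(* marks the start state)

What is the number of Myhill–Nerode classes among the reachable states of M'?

5

States {q2,q5,q12} cannot be reached from the start state, so discard them.
Initial partition by acceptance: {q0,q1,q3,q6,q8,q9,q10,q11} | {q4,q7}.
On input 1, block {q0,q1,q3,q6,q8,q9,q10,q11} splits into {q0,q1,q3,q6,q8,q10,q11} and {q9}.
Refine {q0,q1,q3,q6,q8,q10,q11} on symbol 0: members go to different blocks, giving {q0,q1,q3,q10} and {q6,q8,q11}.
On input 1, block {q0,q1,q3,q10} splits into {q0,q10} and {q1,q3}.
The partition is now stable with 5 blocks: {q0,q10} | {q4,q7} | {q9} | {q6,q8,q11} | {q1,q3}.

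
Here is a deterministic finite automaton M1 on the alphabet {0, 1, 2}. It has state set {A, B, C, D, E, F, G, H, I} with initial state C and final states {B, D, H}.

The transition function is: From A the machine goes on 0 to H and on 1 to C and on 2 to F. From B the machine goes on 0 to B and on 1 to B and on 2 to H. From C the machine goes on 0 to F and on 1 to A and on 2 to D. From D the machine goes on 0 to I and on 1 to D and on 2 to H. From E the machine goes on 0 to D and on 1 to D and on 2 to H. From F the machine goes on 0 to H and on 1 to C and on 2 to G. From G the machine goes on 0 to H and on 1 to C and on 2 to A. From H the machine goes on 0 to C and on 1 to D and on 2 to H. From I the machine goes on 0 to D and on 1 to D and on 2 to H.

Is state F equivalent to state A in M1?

Yes

First remove the unreachable states {B,E}; 7 states remain.
Start with accepting vs non-accepting: {D,H} | {A,C,F,G,I}.
Refine {A,C,F,G,I} on symbol 0: members go to different blocks, giving {A,F,G,I} and {C}.
Split {D,H} by δ(·,0) → {D} and {H}.
On input 0, block {A,F,G,I} splits into {A,F,G} and {I}.
The partition is now stable with 5 blocks: {D} | {A,F,G} | {C} | {H} | {I}.
F and A lie in the same block of the stable partition, so they are equivalent — no string distinguishes them.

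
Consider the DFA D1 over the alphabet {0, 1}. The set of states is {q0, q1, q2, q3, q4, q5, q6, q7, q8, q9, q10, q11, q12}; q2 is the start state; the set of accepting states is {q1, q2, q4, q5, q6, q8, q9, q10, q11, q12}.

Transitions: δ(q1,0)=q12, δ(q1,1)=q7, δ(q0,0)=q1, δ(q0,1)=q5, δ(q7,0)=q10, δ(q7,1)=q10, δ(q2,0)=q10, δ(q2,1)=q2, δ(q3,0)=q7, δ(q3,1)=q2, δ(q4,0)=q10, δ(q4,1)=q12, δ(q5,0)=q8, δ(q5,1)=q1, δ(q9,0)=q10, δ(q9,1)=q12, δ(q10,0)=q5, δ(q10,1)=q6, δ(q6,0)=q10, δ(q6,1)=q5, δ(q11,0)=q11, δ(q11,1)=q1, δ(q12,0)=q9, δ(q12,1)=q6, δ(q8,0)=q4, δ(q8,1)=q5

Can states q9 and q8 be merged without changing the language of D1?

No

Reachable states from the start: {q1,q2,q4,q5,q6,q7,q8,q9,q10,q12}. Unreachable: {q0,q3,q11} — drop them.
Initial partition by acceptance: {q1,q2,q4,q5,q6,q8,q9,q10,q12} | {q7}.
On input 1, block {q1,q2,q4,q5,q6,q8,q9,q10,q12} splits into {q2,q4,q5,q6,q8,q9,q10,q12} and {q1}.
On input 1, block {q2,q4,q5,q6,q8,q9,q10,q12} splits into {q2,q4,q6,q8,q9,q10,q12} and {q5}.
Split {q2,q4,q6,q8,q9,q10,q12} by δ(·,0) → {q2,q4,q6,q8,q9,q12} and {q10}.
Split {q2,q4,q6,q8,q9,q12} by δ(·,0) → {q2,q4,q6,q9} and {q8,q12}.
Split {q2,q4,q6,q9} by δ(·,1) → {q4,q9} and {q2} and {q6}.
Split {q8,q12} by δ(·,1) → {q8} and {q12}.
The partition is now stable with 9 blocks: {q4,q9} | {q7} | {q1} | {q5} | {q10} | {q8} | {q2} | {q6} | {q12}.
q9 and q8 end up in different blocks, so they are distinguishable. For instance, the string '111' is accepted from only q9.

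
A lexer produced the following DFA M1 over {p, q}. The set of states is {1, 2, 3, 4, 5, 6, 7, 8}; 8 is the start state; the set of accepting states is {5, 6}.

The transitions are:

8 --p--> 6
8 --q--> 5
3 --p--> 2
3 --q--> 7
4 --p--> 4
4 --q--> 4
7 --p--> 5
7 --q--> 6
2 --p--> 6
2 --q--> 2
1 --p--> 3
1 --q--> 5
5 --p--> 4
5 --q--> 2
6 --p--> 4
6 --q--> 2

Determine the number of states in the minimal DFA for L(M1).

States {1,3,7} cannot be reached from the start state, so discard them.
Initial partition by acceptance: {5,6} | {2,4,8}.
Split {2,4,8} by δ(·,p) → {2,8} and {4}.
On input q, block {2,8} splits into {2} and {8}.
Stable partition: {5,6} | {2} | {4} | {8} — 4 equivalence classes.

4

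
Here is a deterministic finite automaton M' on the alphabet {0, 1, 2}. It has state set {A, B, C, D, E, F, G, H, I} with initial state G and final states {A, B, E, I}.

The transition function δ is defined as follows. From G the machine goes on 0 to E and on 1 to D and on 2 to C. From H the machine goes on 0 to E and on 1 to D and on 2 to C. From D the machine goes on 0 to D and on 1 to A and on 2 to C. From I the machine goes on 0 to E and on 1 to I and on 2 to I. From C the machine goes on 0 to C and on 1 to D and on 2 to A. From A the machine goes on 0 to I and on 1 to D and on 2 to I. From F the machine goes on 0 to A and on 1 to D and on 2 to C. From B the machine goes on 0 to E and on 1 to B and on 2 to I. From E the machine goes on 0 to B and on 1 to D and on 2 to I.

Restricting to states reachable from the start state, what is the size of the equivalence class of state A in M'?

2

Reachable states from the start: {A,B,C,D,E,G,I}. Unreachable: {F,H} — drop them.
Initial partition by acceptance: {A,B,E,I} | {C,D,G}.
Split {A,B,E,I} by δ(·,1) → {A,E} and {B,I}.
Split {C,D,G} by δ(·,0) → {C,D} and {G}.
Refine {C,D} on symbol 1: members go to different blocks, giving {C} and {D}.
No further refinement is possible. Final partition (5 blocks): {A,E} | {C} | {B,I} | {G} | {D}.
State A belongs to the block {A,E}, which has 2 states.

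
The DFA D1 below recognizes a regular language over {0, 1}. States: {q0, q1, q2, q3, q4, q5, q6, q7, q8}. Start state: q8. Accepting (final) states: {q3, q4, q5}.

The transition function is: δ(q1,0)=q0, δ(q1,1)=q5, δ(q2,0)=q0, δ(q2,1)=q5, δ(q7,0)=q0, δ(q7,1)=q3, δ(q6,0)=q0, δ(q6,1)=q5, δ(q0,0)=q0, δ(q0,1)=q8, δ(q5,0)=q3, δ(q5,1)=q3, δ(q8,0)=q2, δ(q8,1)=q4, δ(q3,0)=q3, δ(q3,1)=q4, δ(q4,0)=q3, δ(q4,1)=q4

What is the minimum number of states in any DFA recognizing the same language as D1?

First remove the unreachable states {q1,q6,q7}; 6 states remain.
Initial partition by acceptance: {q3,q4,q5} | {q0,q2,q8}.
On input 1, block {q0,q2,q8} splits into {q2,q8} and {q0}.
On input 0, block {q2,q8} splits into {q2} and {q8}.
No further refinement is possible. Final partition (4 blocks): {q3,q4,q5} | {q2} | {q0} | {q8}.

4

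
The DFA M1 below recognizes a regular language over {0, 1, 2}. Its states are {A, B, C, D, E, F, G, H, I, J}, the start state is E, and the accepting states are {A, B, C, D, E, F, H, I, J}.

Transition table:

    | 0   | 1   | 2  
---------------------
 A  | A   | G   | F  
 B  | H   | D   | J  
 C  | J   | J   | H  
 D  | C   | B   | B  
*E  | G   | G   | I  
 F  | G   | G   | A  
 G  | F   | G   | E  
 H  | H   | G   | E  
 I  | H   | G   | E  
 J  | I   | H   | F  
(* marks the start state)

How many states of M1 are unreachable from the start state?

Starting at E and following transitions, the reachable set is {A, E, F, G, H, I}. That leaves B, C, D, J unreachable — 4 in total.

4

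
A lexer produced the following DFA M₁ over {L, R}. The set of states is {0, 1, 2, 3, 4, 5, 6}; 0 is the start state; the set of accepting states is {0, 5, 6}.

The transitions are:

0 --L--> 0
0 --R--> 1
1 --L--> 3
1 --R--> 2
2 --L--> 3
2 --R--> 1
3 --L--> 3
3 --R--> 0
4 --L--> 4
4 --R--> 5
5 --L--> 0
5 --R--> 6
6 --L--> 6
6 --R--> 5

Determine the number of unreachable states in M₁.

3

No path from 0 leads to 4, 5, 6; the other 4 states are all reachable.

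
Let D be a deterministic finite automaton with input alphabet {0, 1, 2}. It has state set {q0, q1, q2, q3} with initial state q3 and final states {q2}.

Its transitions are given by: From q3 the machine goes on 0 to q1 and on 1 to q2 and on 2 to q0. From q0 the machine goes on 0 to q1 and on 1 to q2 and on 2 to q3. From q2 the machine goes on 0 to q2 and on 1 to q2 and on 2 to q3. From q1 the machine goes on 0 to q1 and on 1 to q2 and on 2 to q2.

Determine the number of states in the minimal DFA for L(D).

All states are reachable from the start state.
Start with accepting vs non-accepting: {q2} | {q0,q1,q3}.
Refine {q0,q1,q3} on symbol 2: members go to different blocks, giving {q0,q3} and {q1}.
The partition is now stable with 3 blocks: {q2} | {q0,q3} | {q1}.

3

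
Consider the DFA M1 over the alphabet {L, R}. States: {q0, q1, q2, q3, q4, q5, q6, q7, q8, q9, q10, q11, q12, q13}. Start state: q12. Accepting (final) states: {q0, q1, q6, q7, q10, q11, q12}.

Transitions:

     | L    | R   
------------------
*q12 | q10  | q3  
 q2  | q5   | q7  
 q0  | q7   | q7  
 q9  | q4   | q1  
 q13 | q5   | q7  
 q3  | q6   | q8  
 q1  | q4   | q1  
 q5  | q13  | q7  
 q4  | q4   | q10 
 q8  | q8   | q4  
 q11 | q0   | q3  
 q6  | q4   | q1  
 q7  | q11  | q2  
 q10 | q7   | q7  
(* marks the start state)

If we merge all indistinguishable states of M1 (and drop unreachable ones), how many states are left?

First remove the unreachable states {q9}; 13 states remain.
P0 = {q0,q1,q6,q7,q10,q11,q12} | {q2,q3,q4,q5,q8,q13}.
Refine {q0,q1,q6,q7,q10,q11,q12} on symbol L: members go to different blocks, giving {q0,q7,q10,q11,q12} and {q1,q6}.
Refine {q0,q7,q10,q11,q12} on symbol R: members go to different blocks, giving {q7,q11,q12} and {q0,q10}.
Split {q7,q11,q12} by δ(·,L) → {q11,q12} and {q7}.
On input L, block {q2,q3,q4,q5,q8,q13} splits into {q2,q4,q5,q8,q13} and {q3}.
Split {q2,q4,q5,q8,q13} by δ(·,R) → {q2,q5,q13} and {q4} and {q8}.
The partition is now stable with 8 blocks: {q11,q12} | {q2,q5,q13} | {q1,q6} | {q0,q10} | {q7} | {q3} | {q4} | {q8}.

8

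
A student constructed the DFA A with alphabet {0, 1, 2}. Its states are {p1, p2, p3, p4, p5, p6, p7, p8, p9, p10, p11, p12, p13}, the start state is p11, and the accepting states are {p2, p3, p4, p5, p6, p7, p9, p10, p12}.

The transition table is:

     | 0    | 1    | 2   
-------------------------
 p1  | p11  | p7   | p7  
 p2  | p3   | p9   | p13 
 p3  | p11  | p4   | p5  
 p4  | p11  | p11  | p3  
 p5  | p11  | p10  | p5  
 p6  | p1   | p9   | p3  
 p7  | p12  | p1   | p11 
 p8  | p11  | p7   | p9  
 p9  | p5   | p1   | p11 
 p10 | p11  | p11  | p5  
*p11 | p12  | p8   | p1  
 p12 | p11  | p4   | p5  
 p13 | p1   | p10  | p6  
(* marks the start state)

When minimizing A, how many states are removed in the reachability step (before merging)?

BFS from p11 reaches {p1, p3, p4, p5, p7, p8, p9, p10, p11, p12}; the 3 state(s) p2, p6, p13 are never visited.

3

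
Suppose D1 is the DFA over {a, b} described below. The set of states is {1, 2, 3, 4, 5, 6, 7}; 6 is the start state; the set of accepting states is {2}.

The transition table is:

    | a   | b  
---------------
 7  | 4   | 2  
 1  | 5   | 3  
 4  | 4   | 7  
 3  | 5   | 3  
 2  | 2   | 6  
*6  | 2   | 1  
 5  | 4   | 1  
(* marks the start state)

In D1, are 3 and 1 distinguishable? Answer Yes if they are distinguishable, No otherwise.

All states are reachable from the start state.
Start with accepting vs non-accepting: {2} | {1,3,4,5,6,7}.
Refine {1,3,4,5,6,7} on symbol a: members go to different blocks, giving {1,3,4,5,7} and {6}.
On input b, block {1,3,4,5,7} splits into {1,3,4,5} and {7}.
On input b, block {1,3,4,5} splits into {1,3,5} and {4}.
Split {1,3,5} by δ(·,a) → {1,3} and {5}.
No further refinement is possible. Final partition (6 blocks): {2} | {1,3} | {6} | {7} | {4} | {5}.
3 and 1 lie in the same block of the stable partition, so they are equivalent — no string distinguishes them.

No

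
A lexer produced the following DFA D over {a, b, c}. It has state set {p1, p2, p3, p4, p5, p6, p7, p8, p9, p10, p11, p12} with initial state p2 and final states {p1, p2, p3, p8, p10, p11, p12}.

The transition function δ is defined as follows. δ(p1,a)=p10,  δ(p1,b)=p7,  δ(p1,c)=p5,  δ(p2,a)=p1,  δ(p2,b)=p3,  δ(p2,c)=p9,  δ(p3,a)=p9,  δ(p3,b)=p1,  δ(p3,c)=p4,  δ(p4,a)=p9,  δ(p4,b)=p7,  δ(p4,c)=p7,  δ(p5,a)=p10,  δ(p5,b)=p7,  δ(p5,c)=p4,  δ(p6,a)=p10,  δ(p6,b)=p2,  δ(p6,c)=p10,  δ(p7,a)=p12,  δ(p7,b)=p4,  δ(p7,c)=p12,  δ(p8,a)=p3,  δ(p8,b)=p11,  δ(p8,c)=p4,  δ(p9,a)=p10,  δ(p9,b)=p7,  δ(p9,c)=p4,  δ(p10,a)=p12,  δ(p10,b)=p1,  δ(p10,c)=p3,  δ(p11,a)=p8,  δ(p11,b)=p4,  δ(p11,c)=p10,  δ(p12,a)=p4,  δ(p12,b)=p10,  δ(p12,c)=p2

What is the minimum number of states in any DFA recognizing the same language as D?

States {p6,p8,p11} cannot be reached from the start state, so discard them.
Initial partition by acceptance: {p1,p2,p3,p10,p12} | {p4,p5,p7,p9}.
On input a, block {p1,p2,p3,p10,p12} splits into {p1,p2,p10} and {p3,p12}.
On input a, block {p1,p2,p10} splits into {p1,p2} and {p10}.
Refine {p1,p2} on symbol a: members go to different blocks, giving {p1} and {p2}.
Split {p4,p5,p7,p9} by δ(·,a) → {p5,p9} and {p4} and {p7}.
On input a, block {p3,p12} splits into {p3} and {p12}.
The partition is now stable with 8 blocks: {p1} | {p5,p9} | {p3} | {p10} | {p2} | {p4} | {p7} | {p12}.

8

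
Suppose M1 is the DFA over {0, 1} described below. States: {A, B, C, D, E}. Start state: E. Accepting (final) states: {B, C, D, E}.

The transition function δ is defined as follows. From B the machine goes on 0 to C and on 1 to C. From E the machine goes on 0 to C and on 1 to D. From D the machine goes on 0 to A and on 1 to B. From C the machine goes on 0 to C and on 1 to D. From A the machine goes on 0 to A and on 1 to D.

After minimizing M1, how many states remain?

4

All states are reachable from the start state.
Initial partition by acceptance: {B,C,D,E} | {A}.
On input 0, block {B,C,D,E} splits into {B,C,E} and {D}.
Split {B,C,E} by δ(·,1) → {C,E} and {B}.
No further refinement is possible. Final partition (4 blocks): {C,E} | {A} | {D} | {B}.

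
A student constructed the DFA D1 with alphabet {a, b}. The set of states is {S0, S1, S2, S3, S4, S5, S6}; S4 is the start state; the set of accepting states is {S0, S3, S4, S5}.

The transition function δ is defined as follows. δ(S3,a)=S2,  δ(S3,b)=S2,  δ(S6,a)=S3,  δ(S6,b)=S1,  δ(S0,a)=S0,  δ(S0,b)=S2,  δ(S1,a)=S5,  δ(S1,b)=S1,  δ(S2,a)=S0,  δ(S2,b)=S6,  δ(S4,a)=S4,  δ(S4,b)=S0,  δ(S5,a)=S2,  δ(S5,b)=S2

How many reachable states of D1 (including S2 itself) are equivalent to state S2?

1

Initial partition by acceptance: {S0,S3,S4,S5} | {S1,S2,S6}.
Split {S0,S3,S4,S5} by δ(·,a) → {S0,S4} and {S3,S5}.
On input b, block {S0,S4} splits into {S0} and {S4}.
On input a, block {S1,S2,S6} splits into {S1,S6} and {S2}.
Stable partition: {S0} | {S1,S6} | {S3,S5} | {S4} | {S2} — 5 equivalence classes.
The equivalence class containing S2 is {S2}, of size 1.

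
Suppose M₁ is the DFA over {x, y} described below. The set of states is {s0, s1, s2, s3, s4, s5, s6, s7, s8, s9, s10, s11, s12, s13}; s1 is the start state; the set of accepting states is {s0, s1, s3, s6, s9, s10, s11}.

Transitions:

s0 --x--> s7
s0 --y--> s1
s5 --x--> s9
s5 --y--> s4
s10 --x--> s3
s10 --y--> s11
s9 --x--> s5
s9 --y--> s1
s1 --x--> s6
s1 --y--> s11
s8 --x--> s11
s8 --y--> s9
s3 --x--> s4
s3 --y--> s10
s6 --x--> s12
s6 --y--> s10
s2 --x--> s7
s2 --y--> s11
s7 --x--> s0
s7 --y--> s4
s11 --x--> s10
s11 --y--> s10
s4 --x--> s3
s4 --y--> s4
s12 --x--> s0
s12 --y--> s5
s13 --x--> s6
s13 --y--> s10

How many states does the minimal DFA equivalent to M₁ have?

4

First remove the unreachable states {s2,s8,s13}; 11 states remain.
Initial partition by acceptance: {s0,s1,s3,s6,s9,s10,s11} | {s4,s5,s7,s12}.
On input x, block {s0,s1,s3,s6,s9,s10,s11} splits into {s0,s3,s6,s9} and {s1,s10,s11}.
Refine {s1,s10,s11} on symbol x: members go to different blocks, giving {s1,s10} and {s11}.
Stable partition: {s0,s3,s6,s9} | {s4,s5,s7,s12} | {s1,s10} | {s11} — 4 equivalence classes.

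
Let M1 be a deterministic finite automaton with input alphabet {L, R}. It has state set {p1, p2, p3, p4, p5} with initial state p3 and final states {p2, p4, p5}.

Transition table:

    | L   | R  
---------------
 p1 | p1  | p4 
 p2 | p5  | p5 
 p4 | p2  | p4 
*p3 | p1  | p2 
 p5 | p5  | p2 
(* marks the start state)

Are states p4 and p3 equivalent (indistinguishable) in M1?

Initial partition by acceptance: {p2,p4,p5} | {p1,p3}.
Stable partition: {p2,p4,p5} | {p1,p3} — 2 equivalence classes.
p4 and p3 end up in different blocks, so they are distinguishable. For instance, the string 'ε' is accepted from only p4.

No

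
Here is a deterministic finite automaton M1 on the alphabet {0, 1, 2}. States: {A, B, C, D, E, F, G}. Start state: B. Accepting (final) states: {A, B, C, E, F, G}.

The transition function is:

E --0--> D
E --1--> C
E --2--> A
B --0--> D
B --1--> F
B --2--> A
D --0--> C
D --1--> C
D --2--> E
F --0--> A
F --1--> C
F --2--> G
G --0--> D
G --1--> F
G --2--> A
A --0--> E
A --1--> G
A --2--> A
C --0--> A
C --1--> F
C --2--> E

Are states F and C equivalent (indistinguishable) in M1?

Yes

All states are reachable from the start state.
Initial partition by acceptance: {A,B,C,E,F,G} | {D}.
Split {A,B,C,E,F,G} by δ(·,0) → {A,C,F} and {B,E,G}.
Refine {A,C,F} on symbol 0: members go to different blocks, giving {C,F} and {A}.
The partition is now stable with 4 blocks: {C,F} | {D} | {B,E,G} | {A}.
F and C lie in the same block of the stable partition, so they are equivalent — no string distinguishes them.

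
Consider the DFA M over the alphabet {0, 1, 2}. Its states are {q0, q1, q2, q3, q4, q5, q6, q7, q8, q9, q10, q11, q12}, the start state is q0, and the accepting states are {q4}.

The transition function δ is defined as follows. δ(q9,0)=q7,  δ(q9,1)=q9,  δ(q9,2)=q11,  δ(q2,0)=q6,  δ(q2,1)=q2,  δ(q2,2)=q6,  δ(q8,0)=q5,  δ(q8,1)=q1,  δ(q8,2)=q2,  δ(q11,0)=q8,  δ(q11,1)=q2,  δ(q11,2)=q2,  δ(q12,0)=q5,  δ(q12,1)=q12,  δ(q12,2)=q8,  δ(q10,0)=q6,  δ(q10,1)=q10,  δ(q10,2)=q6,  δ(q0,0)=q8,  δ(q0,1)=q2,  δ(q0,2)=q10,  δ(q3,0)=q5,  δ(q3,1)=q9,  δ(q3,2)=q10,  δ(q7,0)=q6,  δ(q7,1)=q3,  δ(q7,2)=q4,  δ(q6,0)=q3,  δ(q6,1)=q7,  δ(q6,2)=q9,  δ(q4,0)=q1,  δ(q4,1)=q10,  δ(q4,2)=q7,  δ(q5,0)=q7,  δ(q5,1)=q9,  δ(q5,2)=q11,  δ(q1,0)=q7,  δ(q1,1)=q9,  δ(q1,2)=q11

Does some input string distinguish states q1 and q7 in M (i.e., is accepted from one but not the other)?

First remove the unreachable states {q12}; 12 states remain.
Initial partition by acceptance: {q4} | {q0,q1,q2,q3,q5,q6,q7,q8,q9,q10,q11}.
Split {q0,q1,q2,q3,q5,q6,q7,q8,q9,q10,q11} by δ(·,2) → {q0,q1,q2,q3,q5,q6,q8,q9,q10,q11} and {q7}.
Split {q0,q1,q2,q3,q5,q6,q8,q9,q10,q11} by δ(·,0) → {q0,q2,q3,q6,q8,q10,q11} and {q1,q5,q9}.
On input 0, block {q0,q2,q3,q6,q8,q10,q11} splits into {q0,q2,q6,q10,q11} and {q3,q8}.
Refine {q0,q2,q6,q10,q11} on symbol 0: members go to different blocks, giving {q0,q6,q11} and {q2,q10}.
Refine {q0,q6,q11} on symbol 1: members go to different blocks, giving {q0,q11} and {q6}.
Stable partition: {q4} | {q0,q11} | {q7} | {q1,q5,q9} | {q3,q8} | {q2,q10} | {q6} — 7 equivalence classes.
q1 and q7 end up in different blocks, so they are distinguishable. For instance, the string '2' is accepted from only q7.

Yes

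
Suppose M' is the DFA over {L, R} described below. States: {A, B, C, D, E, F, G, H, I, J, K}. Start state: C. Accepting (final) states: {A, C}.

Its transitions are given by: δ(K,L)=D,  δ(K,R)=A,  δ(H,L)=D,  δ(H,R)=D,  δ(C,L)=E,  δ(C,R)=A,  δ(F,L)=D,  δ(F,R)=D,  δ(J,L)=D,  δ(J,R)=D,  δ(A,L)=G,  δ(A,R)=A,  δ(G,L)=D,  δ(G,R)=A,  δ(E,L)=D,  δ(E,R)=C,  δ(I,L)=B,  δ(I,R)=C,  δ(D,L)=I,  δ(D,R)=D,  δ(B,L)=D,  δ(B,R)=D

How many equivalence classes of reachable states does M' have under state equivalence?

First remove the unreachable states {F,H,J,K}; 7 states remain.
Initial partition by acceptance: {A,C} | {B,D,E,G,I}.
Refine {B,D,E,G,I} on symbol R: members go to different blocks, giving {E,G,I} and {B,D}.
Refine {B,D} on symbol L: members go to different blocks, giving {B} and {D}.
Refine {E,G,I} on symbol L: members go to different blocks, giving {E,G} and {I}.
No further refinement is possible. Final partition (5 blocks): {A,C} | {E,G} | {B} | {D} | {I}.

5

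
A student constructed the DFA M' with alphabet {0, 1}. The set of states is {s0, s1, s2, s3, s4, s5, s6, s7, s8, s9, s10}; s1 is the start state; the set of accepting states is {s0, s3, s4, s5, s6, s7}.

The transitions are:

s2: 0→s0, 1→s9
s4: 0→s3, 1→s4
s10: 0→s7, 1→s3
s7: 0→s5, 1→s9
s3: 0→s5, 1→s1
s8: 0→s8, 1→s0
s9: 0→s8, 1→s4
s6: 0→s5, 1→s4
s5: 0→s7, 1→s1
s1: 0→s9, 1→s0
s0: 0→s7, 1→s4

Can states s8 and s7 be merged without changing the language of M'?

No

States {s2,s6,s10} cannot be reached from the start state, so discard them.
P0 = {s0,s3,s4,s5,s7} | {s1,s8,s9}.
On input 1, block {s0,s3,s4,s5,s7} splits into {s3,s5,s7} and {s0,s4}.
Stable partition: {s3,s5,s7} | {s1,s8,s9} | {s0,s4} — 3 equivalence classes.
s8 and s7 end up in different blocks, so they are distinguishable. For instance, the string 'ε' is accepted from only s7.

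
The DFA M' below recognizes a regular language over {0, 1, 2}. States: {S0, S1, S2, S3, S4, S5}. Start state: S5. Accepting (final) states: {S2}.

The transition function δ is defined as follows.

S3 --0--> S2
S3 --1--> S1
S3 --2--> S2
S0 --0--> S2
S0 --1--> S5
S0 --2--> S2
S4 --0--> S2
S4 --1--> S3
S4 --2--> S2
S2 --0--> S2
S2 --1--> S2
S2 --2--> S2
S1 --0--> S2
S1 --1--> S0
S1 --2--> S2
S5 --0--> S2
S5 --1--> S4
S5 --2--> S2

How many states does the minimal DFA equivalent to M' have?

All states are reachable from the start state.
Initial partition by acceptance: {S2} | {S0,S1,S3,S4,S5}.
Stable partition: {S2} | {S0,S1,S3,S4,S5} — 2 equivalence classes.

2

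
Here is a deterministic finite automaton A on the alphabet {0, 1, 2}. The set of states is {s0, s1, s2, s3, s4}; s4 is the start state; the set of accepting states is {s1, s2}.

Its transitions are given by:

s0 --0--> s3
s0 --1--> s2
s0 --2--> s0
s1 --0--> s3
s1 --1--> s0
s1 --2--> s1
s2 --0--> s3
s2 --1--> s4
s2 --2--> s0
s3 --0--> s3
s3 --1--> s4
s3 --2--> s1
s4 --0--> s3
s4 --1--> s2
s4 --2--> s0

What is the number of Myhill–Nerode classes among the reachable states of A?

Initial partition by acceptance: {s1,s2} | {s0,s3,s4}.
Split {s1,s2} by δ(·,2) → {s1} and {s2}.
Split {s0,s3,s4} by δ(·,1) → {s0,s4} and {s3}.
No further refinement is possible. Final partition (4 blocks): {s1} | {s0,s4} | {s2} | {s3}.

4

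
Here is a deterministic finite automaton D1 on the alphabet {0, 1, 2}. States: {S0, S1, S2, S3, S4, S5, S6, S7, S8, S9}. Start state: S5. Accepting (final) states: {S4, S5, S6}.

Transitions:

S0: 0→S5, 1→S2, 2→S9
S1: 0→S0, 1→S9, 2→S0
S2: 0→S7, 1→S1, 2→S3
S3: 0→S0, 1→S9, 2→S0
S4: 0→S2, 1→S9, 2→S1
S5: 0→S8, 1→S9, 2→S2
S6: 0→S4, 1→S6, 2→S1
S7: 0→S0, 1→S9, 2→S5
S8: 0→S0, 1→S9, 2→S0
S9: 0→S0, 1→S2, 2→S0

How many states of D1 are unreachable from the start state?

Starting at S5 and following transitions, the reachable set is {S0, S1, S2, S3, S5, S7, S8, S9}. That leaves S4, S6 unreachable — 2 in total.

2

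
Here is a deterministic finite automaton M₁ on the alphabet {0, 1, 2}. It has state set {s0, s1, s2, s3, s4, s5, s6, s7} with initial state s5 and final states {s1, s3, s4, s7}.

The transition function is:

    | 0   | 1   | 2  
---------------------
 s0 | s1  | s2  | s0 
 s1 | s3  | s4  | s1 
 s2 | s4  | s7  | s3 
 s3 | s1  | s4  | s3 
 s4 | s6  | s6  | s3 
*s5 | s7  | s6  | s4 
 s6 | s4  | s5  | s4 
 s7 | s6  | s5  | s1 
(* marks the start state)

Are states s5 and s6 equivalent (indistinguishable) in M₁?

First remove the unreachable states {s0,s2}; 6 states remain.
P0 = {s1,s3,s4,s7} | {s5,s6}.
Split {s1,s3,s4,s7} by δ(·,0) → {s1,s3} and {s4,s7}.
Stable partition: {s1,s3} | {s5,s6} | {s4,s7} — 3 equivalence classes.
s5 and s6 lie in the same block of the stable partition, so they are equivalent — no string distinguishes them.

Yes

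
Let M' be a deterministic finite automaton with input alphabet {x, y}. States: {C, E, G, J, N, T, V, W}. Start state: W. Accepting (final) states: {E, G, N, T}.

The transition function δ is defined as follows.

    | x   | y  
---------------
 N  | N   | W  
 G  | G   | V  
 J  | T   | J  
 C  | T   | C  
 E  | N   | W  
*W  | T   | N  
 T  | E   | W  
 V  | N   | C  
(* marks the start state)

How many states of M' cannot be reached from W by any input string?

4

BFS from W reaches {E, N, T, W}; the 4 state(s) C, G, J, V are never visited.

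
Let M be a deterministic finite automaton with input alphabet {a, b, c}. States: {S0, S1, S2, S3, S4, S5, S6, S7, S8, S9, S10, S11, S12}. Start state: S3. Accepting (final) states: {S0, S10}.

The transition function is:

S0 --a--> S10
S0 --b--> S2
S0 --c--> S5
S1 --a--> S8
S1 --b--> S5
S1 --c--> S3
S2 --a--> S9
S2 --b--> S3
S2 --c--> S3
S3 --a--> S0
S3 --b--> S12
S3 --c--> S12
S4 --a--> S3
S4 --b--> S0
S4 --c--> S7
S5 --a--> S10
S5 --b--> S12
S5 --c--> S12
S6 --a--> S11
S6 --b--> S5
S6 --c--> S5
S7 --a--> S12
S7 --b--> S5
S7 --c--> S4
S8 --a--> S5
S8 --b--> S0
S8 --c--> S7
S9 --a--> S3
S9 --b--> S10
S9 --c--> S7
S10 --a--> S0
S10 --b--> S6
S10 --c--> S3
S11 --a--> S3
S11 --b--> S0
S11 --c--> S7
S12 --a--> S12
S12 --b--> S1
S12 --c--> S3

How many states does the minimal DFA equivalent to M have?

6

Every state is reachable, so we keep all 13.
P0 = {S0,S10} | {S1,S2,S3,S4,S5,S6,S7,S8,S9,S11,S12}.
Refine {S1,S2,S3,S4,S5,S6,S7,S8,S9,S11,S12} on symbol a: members go to different blocks, giving {S1,S2,S4,S6,S7,S8,S9,S11,S12} and {S3,S5}.
On input a, block {S1,S2,S4,S6,S7,S8,S9,S11,S12} splits into {S1,S2,S6,S7,S12} and {S4,S8,S9,S11}.
Refine {S1,S2,S6,S7,S12} on symbol a: members go to different blocks, giving {S1,S2,S6} and {S7,S12}.
On input b, block {S7,S12} splits into {S7} and {S12}.
The partition is now stable with 6 blocks: {S0,S10} | {S1,S2,S6} | {S3,S5} | {S4,S8,S9,S11} | {S7} | {S12}.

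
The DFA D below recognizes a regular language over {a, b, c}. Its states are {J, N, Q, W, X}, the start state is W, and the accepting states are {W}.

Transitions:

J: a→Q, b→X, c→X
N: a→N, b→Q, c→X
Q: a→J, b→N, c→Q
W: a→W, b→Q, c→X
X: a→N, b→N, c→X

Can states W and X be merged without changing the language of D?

Start with accepting vs non-accepting: {W} | {J,N,Q,X}.
Stable partition: {W} | {J,N,Q,X} — 2 equivalence classes.
W and X end up in different blocks, so they are distinguishable. For instance, the string 'ε' is accepted from only W.

No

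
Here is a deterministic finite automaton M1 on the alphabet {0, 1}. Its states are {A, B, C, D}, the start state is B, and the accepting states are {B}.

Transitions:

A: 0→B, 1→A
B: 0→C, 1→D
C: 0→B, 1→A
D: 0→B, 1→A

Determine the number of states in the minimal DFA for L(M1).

2

Initial partition by acceptance: {B} | {A,C,D}.
No further refinement is possible. Final partition (2 blocks): {B} | {A,C,D}.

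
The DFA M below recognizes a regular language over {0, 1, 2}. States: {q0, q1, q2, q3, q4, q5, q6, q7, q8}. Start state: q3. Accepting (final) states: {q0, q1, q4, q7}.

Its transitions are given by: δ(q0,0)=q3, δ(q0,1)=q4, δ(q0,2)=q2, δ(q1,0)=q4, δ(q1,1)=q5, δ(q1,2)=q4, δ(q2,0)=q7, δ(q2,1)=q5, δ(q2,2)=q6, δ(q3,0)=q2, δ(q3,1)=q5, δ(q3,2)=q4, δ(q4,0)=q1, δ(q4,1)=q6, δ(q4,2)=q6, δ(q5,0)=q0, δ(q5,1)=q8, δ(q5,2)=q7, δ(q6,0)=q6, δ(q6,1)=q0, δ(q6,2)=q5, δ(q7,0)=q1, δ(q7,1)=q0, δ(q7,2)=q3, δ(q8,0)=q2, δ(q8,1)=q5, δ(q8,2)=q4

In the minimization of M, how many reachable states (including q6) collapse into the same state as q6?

All states are reachable from the start state.
Start with accepting vs non-accepting: {q0,q1,q4,q7} | {q2,q3,q5,q6,q8}.
On input 0, block {q0,q1,q4,q7} splits into {q1,q4,q7} and {q0}.
On input 1, block {q1,q4,q7} splits into {q1,q4} and {q7}.
Split {q1,q4} by δ(·,2) → {q1} and {q4}.
Split {q2,q3,q5,q6,q8} by δ(·,0) → {q3,q6,q8} and {q2} and {q5}.
Split {q3,q6,q8} by δ(·,0) → {q3,q8} and {q6}.
The partition is now stable with 8 blocks: {q1} | {q3,q8} | {q0} | {q7} | {q4} | {q2} | {q5} | {q6}.
The equivalence class containing q6 is {q6}, of size 1.

1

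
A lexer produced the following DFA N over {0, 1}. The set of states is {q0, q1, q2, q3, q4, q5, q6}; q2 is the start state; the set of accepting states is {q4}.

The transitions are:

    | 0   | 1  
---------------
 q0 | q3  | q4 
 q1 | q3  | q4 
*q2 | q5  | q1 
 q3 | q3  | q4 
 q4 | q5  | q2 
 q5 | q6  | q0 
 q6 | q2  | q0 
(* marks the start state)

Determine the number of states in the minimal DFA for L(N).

3

Every state is reachable, so we keep all 7.
Start with accepting vs non-accepting: {q4} | {q0,q1,q2,q3,q5,q6}.
Split {q0,q1,q2,q3,q5,q6} by δ(·,1) → {q0,q1,q3} and {q2,q5,q6}.
No further refinement is possible. Final partition (3 blocks): {q4} | {q0,q1,q3} | {q2,q5,q6}.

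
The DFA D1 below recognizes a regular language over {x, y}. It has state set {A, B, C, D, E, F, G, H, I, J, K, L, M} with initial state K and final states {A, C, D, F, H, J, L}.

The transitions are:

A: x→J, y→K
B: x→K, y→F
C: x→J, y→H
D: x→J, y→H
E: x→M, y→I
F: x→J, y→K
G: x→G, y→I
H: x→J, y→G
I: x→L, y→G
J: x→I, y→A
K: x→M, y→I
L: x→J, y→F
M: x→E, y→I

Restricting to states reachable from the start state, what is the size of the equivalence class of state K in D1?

Reachable states from the start: {A,E,F,G,I,J,K,L,M}. Unreachable: {B,C,D,H} — drop them.
P0 = {A,F,J,L} | {E,G,I,K,M}.
Split {A,F,J,L} by δ(·,x) → {A,F,L} and {J}.
On input y, block {A,F,L} splits into {A,F} and {L}.
On input x, block {E,G,I,K,M} splits into {E,G,K,M} and {I}.
The partition is now stable with 5 blocks: {A,F} | {E,G,K,M} | {J} | {L} | {I}.
State K belongs to the block {E,G,K,M}, which has 4 states.

4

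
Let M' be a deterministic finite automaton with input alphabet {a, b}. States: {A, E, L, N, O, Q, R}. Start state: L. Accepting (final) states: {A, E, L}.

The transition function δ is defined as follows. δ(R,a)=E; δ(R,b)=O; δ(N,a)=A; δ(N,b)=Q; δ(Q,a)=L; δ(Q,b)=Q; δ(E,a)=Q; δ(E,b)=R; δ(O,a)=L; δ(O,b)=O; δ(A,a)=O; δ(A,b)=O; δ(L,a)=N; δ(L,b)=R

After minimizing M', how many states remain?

P0 = {A,E,L} | {N,O,Q,R}.
Stable partition: {A,E,L} | {N,O,Q,R} — 2 equivalence classes.

2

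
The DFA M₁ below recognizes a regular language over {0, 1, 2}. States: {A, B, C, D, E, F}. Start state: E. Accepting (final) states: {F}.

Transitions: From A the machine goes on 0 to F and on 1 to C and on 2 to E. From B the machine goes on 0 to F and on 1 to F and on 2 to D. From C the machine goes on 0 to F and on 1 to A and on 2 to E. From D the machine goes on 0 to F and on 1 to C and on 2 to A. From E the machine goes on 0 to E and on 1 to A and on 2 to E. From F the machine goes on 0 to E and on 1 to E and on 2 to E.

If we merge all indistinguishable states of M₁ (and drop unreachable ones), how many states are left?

3

First remove the unreachable states {B,D}; 4 states remain.
Initial partition by acceptance: {F} | {A,C,E}.
Refine {A,C,E} on symbol 0: members go to different blocks, giving {A,C} and {E}.
The partition is now stable with 3 blocks: {F} | {A,C} | {E}.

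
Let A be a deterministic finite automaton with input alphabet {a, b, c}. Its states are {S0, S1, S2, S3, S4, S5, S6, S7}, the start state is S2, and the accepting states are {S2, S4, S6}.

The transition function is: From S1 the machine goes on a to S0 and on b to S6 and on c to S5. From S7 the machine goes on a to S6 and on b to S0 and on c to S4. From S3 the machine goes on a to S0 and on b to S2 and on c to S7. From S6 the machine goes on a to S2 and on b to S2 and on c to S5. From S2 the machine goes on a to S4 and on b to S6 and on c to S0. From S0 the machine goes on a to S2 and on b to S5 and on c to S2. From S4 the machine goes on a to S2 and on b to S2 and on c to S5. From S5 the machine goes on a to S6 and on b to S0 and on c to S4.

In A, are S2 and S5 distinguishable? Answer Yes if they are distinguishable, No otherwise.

Yes

Reachable states from the start: {S0,S2,S4,S5,S6}. Unreachable: {S1,S3,S7} — drop them.
P0 = {S2,S4,S6} | {S0,S5}.
No further refinement is possible. Final partition (2 blocks): {S2,S4,S6} | {S0,S5}.
S2 and S5 end up in different blocks, so they are distinguishable. For instance, the string 'ε' is accepted from only S2.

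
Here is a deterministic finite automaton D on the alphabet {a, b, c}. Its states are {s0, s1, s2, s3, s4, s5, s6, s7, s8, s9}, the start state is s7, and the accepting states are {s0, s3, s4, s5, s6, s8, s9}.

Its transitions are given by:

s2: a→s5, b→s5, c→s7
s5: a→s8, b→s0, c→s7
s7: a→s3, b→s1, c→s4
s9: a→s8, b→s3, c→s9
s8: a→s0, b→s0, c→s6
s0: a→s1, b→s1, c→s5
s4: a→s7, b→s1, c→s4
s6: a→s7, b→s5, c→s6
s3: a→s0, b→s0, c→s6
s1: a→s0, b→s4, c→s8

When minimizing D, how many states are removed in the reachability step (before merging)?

No path from s7 leads to s2, s9; the other 8 states are all reachable.

2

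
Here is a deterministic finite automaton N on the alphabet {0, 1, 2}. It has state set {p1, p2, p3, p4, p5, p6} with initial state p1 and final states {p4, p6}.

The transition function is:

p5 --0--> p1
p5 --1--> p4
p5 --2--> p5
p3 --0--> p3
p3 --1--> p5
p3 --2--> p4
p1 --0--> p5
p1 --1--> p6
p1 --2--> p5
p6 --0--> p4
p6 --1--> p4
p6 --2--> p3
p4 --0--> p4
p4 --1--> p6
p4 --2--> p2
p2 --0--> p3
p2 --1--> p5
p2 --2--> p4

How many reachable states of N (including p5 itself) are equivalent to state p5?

2

Every state is reachable, so we keep all 6.
Start with accepting vs non-accepting: {p4,p6} | {p1,p2,p3,p5}.
Refine {p1,p2,p3,p5} on symbol 1: members go to different blocks, giving {p1,p5} and {p2,p3}.
Stable partition: {p4,p6} | {p1,p5} | {p2,p3} — 3 equivalence classes.
State p5 belongs to the block {p1,p5}, which has 2 states.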